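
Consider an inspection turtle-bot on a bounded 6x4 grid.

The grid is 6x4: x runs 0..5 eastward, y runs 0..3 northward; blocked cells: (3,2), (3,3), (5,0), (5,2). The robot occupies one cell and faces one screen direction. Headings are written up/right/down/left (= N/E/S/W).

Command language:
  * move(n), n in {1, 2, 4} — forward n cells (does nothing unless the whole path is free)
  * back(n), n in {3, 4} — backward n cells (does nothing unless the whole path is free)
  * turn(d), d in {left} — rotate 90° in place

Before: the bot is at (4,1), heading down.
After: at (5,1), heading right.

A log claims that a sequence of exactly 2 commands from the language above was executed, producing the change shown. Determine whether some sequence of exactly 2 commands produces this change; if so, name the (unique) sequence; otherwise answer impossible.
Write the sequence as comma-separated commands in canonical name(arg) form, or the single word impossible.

key: position moved to (5,1) AND the heading swung to E — translation plus rotation needed
initial: at (4,1), heading down
step 1 (turn(left)): at (4,1), heading right
step 2 (move(1)): at (5,1), heading right
uniquely the one of 36 2-step routes that fits.

turn(left), move(1)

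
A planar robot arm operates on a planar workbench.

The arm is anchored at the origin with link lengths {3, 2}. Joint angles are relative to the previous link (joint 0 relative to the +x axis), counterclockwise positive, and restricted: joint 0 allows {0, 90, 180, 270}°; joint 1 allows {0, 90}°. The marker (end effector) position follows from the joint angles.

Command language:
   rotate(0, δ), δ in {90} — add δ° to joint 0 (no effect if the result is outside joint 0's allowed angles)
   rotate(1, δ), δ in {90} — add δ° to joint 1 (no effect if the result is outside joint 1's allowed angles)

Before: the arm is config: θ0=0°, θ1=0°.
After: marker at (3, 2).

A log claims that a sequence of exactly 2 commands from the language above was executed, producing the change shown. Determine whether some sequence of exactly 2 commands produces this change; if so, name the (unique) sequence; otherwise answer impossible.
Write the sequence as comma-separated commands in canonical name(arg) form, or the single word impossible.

start: config: θ0=0°, θ1=0°
[1] after rotate(1, 90): config: θ0=0°, θ1=90°
[2] after rotate(1, 90): config: θ0=0°, θ1=90°
uniquely the one of 4 2-step routes that fits.

rotate(1, 90), rotate(1, 90)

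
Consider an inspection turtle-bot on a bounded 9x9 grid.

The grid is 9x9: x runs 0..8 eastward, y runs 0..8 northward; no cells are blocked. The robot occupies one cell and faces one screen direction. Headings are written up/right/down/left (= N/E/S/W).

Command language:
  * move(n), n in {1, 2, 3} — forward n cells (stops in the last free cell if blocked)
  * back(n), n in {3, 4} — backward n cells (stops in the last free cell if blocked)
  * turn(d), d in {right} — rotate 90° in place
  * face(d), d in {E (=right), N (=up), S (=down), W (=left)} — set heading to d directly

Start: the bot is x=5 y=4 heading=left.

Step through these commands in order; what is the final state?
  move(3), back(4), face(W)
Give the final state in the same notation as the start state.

from: x=5 y=4 heading=left
1. move(3) → x=2 y=4 heading=left
2. back(4) → x=6 y=4 heading=left
3. face(W) → x=6 y=4 heading=left

x=6 y=4 heading=left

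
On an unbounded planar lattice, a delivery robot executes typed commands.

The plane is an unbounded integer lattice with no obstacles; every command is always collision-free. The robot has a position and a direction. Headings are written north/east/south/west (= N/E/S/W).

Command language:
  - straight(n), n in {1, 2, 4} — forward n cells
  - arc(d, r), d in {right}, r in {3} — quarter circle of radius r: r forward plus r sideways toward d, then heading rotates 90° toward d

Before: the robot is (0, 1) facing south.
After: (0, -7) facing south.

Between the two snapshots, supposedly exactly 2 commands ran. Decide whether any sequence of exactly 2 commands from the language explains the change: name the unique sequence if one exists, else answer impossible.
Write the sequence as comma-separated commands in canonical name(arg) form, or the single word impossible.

straight(4), straight(4)

key: heading stays S — no command in the sequence turns
initial: (0, 1) facing south
t=1 straight(4) ⇒ (0, -3) facing south
t=2 straight(4) ⇒ (0, -7) facing south
uniquely the one of 16 2-step routes that fits.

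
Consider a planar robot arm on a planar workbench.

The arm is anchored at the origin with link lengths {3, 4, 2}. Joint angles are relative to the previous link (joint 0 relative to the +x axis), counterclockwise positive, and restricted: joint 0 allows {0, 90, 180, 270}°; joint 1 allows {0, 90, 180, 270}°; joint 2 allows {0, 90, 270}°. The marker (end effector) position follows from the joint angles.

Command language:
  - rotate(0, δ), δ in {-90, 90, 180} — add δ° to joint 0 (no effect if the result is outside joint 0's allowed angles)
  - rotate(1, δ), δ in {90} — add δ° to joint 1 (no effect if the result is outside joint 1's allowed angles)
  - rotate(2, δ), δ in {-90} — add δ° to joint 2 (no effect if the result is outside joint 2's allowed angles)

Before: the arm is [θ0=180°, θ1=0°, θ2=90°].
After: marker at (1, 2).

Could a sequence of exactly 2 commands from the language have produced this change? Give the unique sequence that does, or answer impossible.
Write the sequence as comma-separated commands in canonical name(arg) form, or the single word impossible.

start: [θ0=180°, θ1=0°, θ2=90°]
[1] after rotate(1, 90): [θ0=180°, θ1=90°, θ2=90°]
[2] after rotate(1, 90): [θ0=180°, θ1=180°, θ2=90°]
uniquely the one of 25 2-step routes that fits.

rotate(1, 90), rotate(1, 90)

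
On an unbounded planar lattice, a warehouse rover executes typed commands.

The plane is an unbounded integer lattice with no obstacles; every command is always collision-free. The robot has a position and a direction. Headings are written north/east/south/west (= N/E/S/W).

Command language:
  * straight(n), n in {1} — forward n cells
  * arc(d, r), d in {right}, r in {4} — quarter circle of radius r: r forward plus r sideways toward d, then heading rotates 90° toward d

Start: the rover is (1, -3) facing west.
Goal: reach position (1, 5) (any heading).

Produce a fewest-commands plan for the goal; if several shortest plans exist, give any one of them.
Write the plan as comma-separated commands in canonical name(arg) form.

arc(right, 4), arc(right, 4)

initial: (1, -3) facing west
t=1 arc(right, 4) ⇒ (-3, 1) facing north
t=2 arc(right, 4) ⇒ (1, 5) facing east
nothing shorter than 2 reaches the goal.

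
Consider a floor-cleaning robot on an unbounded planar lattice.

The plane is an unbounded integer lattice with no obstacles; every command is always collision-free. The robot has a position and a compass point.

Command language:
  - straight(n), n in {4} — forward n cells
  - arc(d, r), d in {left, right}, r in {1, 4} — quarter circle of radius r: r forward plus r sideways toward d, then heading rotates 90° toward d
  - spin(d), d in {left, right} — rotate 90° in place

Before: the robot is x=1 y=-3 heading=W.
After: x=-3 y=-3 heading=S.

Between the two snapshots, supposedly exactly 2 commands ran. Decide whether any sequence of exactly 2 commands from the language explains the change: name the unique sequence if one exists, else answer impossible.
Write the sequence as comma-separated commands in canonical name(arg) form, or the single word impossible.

straight(4), spin(left)

key: position moved to (-3,-3) AND the heading swung to S — translation plus rotation needed
begin: x=1 y=-3 heading=W
[1] after straight(4): x=-3 y=-3 heading=W
[2] after spin(left): x=-3 y=-3 heading=S
uniquely the one of 49 2-step routes that fits.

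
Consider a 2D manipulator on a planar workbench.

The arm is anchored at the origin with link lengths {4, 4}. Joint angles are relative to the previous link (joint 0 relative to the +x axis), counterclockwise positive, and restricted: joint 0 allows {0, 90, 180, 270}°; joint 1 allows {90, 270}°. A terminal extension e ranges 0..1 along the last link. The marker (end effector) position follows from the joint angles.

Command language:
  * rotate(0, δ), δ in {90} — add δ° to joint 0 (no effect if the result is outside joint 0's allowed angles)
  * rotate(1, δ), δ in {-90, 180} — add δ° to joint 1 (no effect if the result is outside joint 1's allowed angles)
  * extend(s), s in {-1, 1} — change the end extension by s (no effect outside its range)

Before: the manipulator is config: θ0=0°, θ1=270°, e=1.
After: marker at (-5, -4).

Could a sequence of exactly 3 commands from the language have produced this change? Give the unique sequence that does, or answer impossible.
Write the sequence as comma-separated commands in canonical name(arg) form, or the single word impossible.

begin: config: θ0=0°, θ1=270°, e=1
[1] after rotate(0, 90): config: θ0=90°, θ1=270°, e=1
[2] after rotate(0, 90): config: θ0=180°, θ1=270°, e=1
[3] after rotate(0, 90): config: θ0=270°, θ1=270°, e=1
uniquely the one of 125 3-step routes that fits.

rotate(0, 90), rotate(0, 90), rotate(0, 90)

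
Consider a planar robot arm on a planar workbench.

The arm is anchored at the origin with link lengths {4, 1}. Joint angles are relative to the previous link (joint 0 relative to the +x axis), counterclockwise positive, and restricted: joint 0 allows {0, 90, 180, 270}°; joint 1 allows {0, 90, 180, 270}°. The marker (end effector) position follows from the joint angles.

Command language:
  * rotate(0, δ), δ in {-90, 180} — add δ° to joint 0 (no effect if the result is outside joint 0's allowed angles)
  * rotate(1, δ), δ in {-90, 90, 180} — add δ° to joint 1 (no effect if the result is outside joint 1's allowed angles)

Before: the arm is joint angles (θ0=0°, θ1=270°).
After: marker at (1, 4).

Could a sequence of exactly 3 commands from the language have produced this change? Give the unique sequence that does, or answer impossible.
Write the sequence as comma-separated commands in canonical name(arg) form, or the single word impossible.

rotate(0, -90), rotate(0, -90), rotate(0, -90)

begin: joint angles (θ0=0°, θ1=270°)
step 1 (rotate(0, -90)): joint angles (θ0=270°, θ1=270°)
step 2 (rotate(0, -90)): joint angles (θ0=180°, θ1=270°)
step 3 (rotate(0, -90)): joint angles (θ0=90°, θ1=270°)
no other 3-command option fits: unique.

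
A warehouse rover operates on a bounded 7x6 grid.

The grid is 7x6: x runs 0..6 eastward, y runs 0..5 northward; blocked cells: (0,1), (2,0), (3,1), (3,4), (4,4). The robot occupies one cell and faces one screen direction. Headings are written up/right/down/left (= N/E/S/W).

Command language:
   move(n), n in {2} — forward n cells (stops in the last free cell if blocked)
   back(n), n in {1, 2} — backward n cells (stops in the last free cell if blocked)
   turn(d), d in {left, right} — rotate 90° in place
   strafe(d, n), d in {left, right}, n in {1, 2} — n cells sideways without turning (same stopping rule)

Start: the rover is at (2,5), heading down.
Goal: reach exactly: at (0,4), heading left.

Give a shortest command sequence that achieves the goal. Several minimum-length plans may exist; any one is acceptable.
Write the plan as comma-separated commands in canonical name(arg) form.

initial: at (2,5), heading down
1. strafe(right, 2) → at (0,5), heading down
2. turn(right) → at (0,5), heading left
3. strafe(left, 1) → at (0,4), heading left
minimal: 3 command(s), checked below 3.

strafe(right, 2), turn(right), strafe(left, 1)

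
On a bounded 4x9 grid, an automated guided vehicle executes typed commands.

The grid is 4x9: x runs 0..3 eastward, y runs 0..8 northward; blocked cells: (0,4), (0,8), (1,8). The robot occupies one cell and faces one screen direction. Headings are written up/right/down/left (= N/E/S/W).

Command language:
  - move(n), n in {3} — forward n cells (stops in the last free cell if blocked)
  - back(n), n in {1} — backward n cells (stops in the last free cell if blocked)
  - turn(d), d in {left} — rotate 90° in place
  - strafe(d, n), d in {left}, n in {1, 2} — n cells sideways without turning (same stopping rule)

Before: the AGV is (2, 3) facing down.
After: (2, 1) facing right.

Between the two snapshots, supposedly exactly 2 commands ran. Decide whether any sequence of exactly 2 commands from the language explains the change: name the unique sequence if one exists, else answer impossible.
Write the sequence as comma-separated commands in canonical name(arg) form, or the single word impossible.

all 25 sequences checked — none match.

impossible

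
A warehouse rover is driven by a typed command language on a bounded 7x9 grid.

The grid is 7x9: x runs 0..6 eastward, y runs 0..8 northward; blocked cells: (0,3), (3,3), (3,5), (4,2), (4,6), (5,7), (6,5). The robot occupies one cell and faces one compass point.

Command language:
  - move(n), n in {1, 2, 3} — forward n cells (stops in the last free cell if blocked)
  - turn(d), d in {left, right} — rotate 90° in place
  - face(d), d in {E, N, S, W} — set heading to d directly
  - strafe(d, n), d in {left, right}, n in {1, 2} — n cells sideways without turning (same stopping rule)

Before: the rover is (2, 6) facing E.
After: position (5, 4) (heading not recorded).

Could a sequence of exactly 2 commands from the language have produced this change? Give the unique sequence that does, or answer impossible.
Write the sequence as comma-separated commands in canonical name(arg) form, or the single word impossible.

strafe(right, 2), move(3)

key: order matters: swapping strafe(right, 2) and move(3) lands elsewhere
start: (2, 6) facing E
[1] after strafe(right, 2): (2, 4) facing E
[2] after move(3): (5, 4) facing E
no rival 2-sequence matches.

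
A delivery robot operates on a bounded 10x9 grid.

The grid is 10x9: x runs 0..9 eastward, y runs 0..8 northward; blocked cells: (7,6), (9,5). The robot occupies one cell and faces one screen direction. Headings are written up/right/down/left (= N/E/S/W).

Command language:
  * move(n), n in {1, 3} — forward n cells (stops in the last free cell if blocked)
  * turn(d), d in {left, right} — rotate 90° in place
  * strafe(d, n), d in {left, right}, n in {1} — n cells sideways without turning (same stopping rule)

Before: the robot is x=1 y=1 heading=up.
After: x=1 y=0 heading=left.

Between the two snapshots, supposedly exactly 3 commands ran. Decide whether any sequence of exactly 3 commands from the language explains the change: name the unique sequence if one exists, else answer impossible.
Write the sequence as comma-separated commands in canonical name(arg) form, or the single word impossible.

turn(left), strafe(left, 1), strafe(left, 1)

key: the second strafe(left, 1) runs into the grid edge before its full distance
t0: x=1 y=1 heading=up
t=1 turn(left) ⇒ x=1 y=1 heading=left
t=2 strafe(left, 1) ⇒ x=1 y=0 heading=left
t=3 strafe(left, 1) ⇒ x=1 y=0 heading=left
uniquely the one of 216 3-step routes that fits.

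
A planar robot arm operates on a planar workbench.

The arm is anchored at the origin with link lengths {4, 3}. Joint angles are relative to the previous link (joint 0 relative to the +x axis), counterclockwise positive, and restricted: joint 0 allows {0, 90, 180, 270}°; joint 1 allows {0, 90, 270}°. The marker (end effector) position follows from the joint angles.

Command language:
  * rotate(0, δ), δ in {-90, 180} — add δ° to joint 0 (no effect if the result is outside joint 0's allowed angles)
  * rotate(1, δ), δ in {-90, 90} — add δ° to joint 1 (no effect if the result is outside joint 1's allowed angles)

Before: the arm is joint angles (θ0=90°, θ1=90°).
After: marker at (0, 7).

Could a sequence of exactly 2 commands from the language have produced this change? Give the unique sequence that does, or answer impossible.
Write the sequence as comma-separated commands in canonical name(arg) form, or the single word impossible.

key: running rotate(1, -90) before rotate(1, 90) would end elsewhere — order is forced
begin: joint angles (θ0=90°, θ1=90°)
[1] after rotate(1, 90): joint angles (θ0=90°, θ1=90°)
[2] after rotate(1, -90): joint angles (θ0=90°, θ1=0°)
all 16 alternatives checked — unique.

rotate(1, 90), rotate(1, -90)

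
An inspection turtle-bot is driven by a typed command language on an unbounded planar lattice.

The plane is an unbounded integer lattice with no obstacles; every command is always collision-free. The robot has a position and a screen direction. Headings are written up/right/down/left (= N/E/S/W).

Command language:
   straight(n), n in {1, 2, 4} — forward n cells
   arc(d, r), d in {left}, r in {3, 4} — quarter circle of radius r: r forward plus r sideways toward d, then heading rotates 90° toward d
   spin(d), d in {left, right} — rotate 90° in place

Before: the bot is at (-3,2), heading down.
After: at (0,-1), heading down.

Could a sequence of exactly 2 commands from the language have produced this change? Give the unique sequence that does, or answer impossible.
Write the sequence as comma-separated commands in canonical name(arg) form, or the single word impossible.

key: still facing S at the end — net rotation zero over 2 steps
initial: at (-3,2), heading down
t=1 arc(left, 3) ⇒ at (0,-1), heading right
t=2 spin(right) ⇒ at (0,-1), heading down
no other 2-command option fits: unique.

arc(left, 3), spin(right)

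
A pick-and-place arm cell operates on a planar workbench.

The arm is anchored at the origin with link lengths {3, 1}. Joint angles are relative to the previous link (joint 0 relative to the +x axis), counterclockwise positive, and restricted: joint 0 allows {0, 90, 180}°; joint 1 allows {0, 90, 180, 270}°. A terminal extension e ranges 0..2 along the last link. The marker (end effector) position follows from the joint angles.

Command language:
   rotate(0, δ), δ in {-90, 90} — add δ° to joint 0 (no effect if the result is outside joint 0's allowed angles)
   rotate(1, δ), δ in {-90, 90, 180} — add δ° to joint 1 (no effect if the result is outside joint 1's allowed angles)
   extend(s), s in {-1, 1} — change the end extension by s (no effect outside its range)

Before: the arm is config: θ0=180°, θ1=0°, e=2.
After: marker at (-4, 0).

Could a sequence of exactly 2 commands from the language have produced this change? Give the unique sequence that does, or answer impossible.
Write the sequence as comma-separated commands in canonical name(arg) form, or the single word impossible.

extend(-1), extend(-1)

begin: config: θ0=180°, θ1=0°, e=2
1. extend(-1) → config: θ0=180°, θ1=0°, e=1
2. extend(-1) → config: θ0=180°, θ1=0°, e=0
all 49 alternatives checked — unique.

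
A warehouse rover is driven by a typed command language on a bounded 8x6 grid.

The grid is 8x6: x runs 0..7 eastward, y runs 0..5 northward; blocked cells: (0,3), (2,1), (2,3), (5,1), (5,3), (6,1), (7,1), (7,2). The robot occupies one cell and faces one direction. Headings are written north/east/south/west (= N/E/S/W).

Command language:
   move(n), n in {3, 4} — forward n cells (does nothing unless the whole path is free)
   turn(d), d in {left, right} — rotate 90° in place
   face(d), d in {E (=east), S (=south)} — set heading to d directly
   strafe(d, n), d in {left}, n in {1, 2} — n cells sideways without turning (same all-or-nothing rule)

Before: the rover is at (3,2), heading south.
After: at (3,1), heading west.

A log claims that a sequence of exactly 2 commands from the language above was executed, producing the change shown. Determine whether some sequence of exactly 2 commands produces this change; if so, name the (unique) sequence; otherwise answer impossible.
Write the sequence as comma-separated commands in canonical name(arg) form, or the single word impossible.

key: cell and facing (now W) both changed — the 2 commands mix motion and turning
t0: at (3,2), heading south
[1] after turn(right): at (3,2), heading west
[2] after strafe(left, 1): at (3,1), heading west
uniquely the one of 64 2-step routes that fits.

turn(right), strafe(left, 1)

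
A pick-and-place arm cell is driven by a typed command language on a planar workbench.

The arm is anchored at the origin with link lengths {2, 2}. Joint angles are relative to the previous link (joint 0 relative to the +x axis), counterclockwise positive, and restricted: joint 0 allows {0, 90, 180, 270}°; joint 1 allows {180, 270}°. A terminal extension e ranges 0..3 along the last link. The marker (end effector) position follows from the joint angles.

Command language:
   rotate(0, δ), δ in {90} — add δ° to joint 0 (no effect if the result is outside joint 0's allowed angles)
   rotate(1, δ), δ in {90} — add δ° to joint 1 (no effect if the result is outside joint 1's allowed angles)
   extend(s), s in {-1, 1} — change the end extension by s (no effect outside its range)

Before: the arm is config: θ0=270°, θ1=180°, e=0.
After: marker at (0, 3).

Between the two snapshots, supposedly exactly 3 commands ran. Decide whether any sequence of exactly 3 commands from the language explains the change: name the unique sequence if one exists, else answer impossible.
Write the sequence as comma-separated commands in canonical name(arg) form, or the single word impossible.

extend(1), extend(1), extend(1)

t0: config: θ0=270°, θ1=180°, e=0
[1] after extend(1): config: θ0=270°, θ1=180°, e=1
[2] after extend(1): config: θ0=270°, θ1=180°, e=2
[3] after extend(1): config: θ0=270°, θ1=180°, e=3
all 64 alternatives checked — unique.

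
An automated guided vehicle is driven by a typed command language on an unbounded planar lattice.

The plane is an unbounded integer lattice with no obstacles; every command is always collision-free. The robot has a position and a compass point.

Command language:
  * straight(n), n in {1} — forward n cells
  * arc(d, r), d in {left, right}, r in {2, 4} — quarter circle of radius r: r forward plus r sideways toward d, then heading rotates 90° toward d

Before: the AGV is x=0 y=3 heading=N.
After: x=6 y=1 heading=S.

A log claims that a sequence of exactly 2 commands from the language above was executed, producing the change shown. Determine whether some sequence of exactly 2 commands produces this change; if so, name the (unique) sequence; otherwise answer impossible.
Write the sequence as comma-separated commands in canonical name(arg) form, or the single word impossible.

key: order matters: swapping arc(right, 2) and arc(right, 4) lands elsewhere
start: x=0 y=3 heading=N
step 1 (arc(right, 2)): x=2 y=5 heading=E
step 2 (arc(right, 4)): x=6 y=1 heading=S
no other 2-command option fits: unique.

arc(right, 2), arc(right, 4)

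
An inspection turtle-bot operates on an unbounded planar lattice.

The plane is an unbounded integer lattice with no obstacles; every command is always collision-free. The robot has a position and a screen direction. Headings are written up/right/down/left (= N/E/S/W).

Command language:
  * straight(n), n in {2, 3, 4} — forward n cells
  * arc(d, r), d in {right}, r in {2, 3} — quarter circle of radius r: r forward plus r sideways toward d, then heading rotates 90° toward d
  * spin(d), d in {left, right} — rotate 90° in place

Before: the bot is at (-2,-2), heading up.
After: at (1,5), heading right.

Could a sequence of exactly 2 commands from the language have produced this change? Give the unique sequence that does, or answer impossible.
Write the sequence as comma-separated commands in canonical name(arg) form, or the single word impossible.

key: position moved to (1,5) AND the heading swung to E — translation plus rotation needed
from: at (-2,-2), heading up
step 1 (straight(4)): at (-2,2), heading up
step 2 (arc(right, 3)): at (1,5), heading right
all 49 alternatives checked — unique.

straight(4), arc(right, 3)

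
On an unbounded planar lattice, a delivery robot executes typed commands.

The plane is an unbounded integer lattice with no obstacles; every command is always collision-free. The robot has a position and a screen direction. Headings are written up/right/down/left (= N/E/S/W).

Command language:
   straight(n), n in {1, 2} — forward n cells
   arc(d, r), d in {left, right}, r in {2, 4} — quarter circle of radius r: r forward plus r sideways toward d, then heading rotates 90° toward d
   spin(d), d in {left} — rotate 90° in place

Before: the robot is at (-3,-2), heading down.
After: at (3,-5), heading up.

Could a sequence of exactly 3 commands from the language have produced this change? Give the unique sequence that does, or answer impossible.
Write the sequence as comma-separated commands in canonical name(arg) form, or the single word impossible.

key: cell and facing (now N) both changed — the 3 commands mix motion and turning
from: at (-3,-2), heading down
1. straight(1) → at (-3,-3), heading down
2. arc(left, 4) → at (1,-7), heading right
3. arc(left, 2) → at (3,-5), heading up
all 343 alternatives checked — unique.

straight(1), arc(left, 4), arc(left, 2)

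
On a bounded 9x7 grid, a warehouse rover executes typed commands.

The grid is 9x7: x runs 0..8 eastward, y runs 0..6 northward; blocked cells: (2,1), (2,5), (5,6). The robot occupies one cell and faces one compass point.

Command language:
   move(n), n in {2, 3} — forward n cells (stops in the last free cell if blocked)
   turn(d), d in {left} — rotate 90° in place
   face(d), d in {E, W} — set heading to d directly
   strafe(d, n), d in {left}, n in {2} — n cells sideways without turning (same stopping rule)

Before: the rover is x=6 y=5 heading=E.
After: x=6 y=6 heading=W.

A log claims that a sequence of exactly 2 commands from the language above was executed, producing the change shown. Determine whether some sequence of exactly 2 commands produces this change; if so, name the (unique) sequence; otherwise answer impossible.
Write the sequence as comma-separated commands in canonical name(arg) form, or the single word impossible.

strafe(left, 2), face(W)

key: position moved to (6,6) AND the heading swung to W — translation plus rotation needed
initial: x=6 y=5 heading=E
t=1 strafe(left, 2) ⇒ x=6 y=6 heading=E
t=2 face(W) ⇒ x=6 y=6 heading=W
no other 2-command option fits: unique.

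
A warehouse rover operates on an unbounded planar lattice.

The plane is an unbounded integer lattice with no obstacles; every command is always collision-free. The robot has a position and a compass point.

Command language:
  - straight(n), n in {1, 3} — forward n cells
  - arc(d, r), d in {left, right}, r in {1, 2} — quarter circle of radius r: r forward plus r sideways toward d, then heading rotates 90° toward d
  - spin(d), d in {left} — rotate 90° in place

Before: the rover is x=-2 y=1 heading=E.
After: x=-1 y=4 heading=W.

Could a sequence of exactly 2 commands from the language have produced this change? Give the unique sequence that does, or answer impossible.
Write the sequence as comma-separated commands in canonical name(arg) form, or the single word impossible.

arc(left, 2), arc(left, 1)

key: cell and facing (now W) both changed — the 2 commands mix motion and turning
t0: x=-2 y=1 heading=E
1. arc(left, 2) → x=0 y=3 heading=N
2. arc(left, 1) → x=-1 y=4 heading=W
uniquely the one of 49 2-step routes that fits.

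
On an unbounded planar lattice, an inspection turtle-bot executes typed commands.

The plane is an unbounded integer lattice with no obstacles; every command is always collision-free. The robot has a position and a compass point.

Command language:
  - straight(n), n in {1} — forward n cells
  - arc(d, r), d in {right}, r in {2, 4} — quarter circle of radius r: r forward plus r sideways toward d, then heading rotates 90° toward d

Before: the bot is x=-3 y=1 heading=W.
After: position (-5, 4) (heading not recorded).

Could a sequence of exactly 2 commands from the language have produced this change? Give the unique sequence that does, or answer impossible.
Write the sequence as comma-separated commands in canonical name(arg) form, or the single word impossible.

arc(right, 2), straight(1)

key: order matters: swapping arc(right, 2) and straight(1) lands elsewhere
begin: x=-3 y=1 heading=W
step 1 (arc(right, 2)): x=-5 y=3 heading=N
step 2 (straight(1)): x=-5 y=4 heading=N
all 9 alternatives checked — unique.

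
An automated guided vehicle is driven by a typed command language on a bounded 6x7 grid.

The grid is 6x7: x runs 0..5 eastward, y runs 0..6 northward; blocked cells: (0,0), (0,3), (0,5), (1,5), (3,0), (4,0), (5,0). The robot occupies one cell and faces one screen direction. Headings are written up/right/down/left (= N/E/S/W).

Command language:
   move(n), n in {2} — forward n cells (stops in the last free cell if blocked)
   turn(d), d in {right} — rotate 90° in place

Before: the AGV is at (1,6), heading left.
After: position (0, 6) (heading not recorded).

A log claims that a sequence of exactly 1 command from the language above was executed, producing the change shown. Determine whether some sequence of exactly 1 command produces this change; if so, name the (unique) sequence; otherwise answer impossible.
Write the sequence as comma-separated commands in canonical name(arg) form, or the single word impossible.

move(2)

key: move(2) runs into the grid edge before its full distance
start: at (1,6), heading left
t=1 move(2) ⇒ at (0,6), heading left
no rival 1-sequence matches.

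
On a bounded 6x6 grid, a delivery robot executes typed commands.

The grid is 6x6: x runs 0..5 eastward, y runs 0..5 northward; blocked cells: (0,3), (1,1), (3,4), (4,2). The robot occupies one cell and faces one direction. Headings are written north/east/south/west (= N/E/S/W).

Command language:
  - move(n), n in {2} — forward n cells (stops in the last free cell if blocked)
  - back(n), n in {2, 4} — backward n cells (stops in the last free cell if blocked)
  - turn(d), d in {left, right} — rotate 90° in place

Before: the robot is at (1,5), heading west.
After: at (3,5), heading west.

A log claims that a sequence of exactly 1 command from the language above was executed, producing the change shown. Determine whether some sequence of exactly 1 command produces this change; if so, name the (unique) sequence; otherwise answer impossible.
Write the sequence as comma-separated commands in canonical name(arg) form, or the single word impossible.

back(2)

key: still facing W — the one step turns nothing
from: at (1,5), heading west
[1] after back(2): at (3,5), heading west
no other 1-command option fits: unique.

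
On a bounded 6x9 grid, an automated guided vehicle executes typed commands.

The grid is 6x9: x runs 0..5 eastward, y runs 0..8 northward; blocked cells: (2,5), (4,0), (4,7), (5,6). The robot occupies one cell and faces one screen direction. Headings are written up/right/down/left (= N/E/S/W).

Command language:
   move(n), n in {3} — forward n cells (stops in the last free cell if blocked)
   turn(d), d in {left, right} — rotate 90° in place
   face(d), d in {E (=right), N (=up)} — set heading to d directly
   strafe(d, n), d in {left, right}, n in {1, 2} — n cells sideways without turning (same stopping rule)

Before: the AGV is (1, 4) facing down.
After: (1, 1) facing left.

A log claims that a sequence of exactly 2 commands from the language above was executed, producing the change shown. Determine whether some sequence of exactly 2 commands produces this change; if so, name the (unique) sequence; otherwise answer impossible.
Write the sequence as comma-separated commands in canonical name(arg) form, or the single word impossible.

move(3), turn(right)

key: cell and facing (now W) both changed — the 2 commands mix motion and turning
start: (1, 4) facing down
step 1 (move(3)): (1, 1) facing down
step 2 (turn(right)): (1, 1) facing left
all 81 alternatives checked — unique.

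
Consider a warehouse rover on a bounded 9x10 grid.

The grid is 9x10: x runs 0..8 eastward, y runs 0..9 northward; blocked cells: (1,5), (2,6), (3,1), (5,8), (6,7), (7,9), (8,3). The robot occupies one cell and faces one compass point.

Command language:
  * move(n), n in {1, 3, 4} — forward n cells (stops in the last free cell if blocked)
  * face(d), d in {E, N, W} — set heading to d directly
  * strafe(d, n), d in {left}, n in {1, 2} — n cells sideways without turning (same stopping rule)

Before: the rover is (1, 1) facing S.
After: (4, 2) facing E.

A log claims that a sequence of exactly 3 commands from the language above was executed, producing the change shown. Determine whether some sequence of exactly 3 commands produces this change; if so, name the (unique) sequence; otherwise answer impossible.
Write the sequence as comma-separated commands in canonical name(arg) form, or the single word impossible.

key: cell and facing (now E) both changed — the 3 commands mix motion and turning
begin: (1, 1) facing S
step 1 (face(E)): (1, 1) facing E
step 2 (strafe(left, 1)): (1, 2) facing E
step 3 (move(3)): (4, 2) facing E
no rival 3-sequence matches.

face(E), strafe(left, 1), move(3)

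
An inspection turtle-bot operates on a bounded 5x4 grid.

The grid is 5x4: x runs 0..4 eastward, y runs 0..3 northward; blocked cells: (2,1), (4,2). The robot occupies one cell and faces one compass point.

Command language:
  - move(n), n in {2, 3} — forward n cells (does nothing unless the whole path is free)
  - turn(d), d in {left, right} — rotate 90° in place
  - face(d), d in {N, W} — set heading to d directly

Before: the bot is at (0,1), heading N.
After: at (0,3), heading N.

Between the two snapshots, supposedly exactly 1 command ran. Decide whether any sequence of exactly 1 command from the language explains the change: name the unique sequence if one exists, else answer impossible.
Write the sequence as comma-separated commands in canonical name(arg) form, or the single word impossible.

key: heading stays N — the single command does not turn
from: at (0,1), heading N
1. move(2) → at (0,3), heading N
no rival 1-sequence matches.

move(2)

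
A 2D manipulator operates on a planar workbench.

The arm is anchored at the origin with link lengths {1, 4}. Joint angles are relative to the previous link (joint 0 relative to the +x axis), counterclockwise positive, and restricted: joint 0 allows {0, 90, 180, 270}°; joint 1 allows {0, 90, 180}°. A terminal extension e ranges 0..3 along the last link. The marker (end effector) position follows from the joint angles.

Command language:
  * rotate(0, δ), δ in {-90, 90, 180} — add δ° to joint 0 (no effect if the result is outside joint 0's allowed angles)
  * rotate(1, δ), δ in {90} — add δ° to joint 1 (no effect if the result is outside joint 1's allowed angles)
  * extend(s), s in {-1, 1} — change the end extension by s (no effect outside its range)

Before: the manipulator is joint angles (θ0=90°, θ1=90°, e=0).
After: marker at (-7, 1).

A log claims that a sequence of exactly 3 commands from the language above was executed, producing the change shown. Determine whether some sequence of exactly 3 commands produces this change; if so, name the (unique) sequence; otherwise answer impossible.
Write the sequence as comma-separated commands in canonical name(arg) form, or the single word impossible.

extend(1), extend(1), extend(1)

begin: joint angles (θ0=90°, θ1=90°, e=0)
t=1 extend(1) ⇒ joint angles (θ0=90°, θ1=90°, e=1)
t=2 extend(1) ⇒ joint angles (θ0=90°, θ1=90°, e=2)
t=3 extend(1) ⇒ joint angles (θ0=90°, θ1=90°, e=3)
all 216 alternatives checked — unique.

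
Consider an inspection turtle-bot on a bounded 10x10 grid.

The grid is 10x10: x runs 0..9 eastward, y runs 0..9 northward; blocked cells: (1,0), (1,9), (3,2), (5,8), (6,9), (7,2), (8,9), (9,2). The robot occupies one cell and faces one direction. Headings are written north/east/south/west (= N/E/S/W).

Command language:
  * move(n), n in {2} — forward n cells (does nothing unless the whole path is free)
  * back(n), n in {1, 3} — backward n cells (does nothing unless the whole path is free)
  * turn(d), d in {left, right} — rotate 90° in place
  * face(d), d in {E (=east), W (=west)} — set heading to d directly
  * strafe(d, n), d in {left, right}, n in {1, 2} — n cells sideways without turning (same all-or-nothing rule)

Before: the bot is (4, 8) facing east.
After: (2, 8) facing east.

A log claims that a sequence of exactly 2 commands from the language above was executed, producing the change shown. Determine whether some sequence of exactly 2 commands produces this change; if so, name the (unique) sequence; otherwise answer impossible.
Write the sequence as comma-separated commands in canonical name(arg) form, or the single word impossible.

back(1), back(1)

key: heading stays E — no command in the sequence turns
initial: (4, 8) facing east
step 1 (back(1)): (3, 8) facing east
step 2 (back(1)): (2, 8) facing east
no other 2-command option fits: unique.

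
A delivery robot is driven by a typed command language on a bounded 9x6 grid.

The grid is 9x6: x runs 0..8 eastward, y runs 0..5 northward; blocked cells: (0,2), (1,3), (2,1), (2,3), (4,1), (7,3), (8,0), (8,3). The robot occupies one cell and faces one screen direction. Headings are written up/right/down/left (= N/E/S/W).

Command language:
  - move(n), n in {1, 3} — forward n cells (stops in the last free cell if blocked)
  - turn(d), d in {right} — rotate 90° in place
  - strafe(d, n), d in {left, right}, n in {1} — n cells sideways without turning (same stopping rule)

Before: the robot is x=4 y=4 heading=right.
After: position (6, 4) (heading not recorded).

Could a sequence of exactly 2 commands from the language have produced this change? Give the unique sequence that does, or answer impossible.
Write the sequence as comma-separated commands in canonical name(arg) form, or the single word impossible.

initial: x=4 y=4 heading=right
1. move(1) → x=5 y=4 heading=right
2. move(1) → x=6 y=4 heading=right
all 25 alternatives checked — unique.

move(1), move(1)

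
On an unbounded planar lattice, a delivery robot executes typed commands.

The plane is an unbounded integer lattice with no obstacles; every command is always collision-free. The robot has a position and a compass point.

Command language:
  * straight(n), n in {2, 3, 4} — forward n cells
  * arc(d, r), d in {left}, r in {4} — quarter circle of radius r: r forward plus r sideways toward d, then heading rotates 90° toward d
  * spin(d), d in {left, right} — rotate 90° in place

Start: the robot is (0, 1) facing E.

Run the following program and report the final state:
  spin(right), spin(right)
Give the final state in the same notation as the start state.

start: (0, 1) facing E
1. spin(right) → (0, 1) facing S
2. spin(right) → (0, 1) facing W

(0, 1) facing W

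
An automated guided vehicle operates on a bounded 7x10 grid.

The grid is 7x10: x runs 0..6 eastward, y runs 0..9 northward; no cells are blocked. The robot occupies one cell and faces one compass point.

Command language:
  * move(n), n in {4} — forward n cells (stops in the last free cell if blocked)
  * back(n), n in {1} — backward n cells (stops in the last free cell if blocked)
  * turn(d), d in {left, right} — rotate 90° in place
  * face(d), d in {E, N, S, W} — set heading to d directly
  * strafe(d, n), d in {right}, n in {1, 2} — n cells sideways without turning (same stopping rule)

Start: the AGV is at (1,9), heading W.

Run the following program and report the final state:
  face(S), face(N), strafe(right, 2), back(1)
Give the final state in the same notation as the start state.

at (3,8), heading N

from: at (1,9), heading W
t=1 face(S) ⇒ at (1,9), heading S
t=2 face(N) ⇒ at (1,9), heading N
t=3 strafe(right, 2) ⇒ at (3,9), heading N
t=4 back(1) ⇒ at (3,8), heading N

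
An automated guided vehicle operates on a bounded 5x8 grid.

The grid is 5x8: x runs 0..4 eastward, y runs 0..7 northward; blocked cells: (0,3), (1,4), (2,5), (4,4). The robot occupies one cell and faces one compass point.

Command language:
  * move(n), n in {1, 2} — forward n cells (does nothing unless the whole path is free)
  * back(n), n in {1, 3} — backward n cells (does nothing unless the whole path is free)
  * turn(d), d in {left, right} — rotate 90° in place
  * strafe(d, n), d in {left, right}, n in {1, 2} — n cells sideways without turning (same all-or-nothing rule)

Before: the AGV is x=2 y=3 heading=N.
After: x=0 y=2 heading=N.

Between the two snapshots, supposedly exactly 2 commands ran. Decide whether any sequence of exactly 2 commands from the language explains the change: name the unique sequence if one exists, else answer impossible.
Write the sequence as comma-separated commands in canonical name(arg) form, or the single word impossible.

key: running strafe(left, 2) before back(1) would end elsewhere — order is forced
start: x=2 y=3 heading=N
t=1 back(1) ⇒ x=2 y=2 heading=N
t=2 strafe(left, 2) ⇒ x=0 y=2 heading=N
all 100 alternatives checked — unique.

back(1), strafe(left, 2)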